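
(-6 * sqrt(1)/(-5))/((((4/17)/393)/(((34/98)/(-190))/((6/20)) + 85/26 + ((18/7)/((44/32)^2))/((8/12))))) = 10629.38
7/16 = 0.44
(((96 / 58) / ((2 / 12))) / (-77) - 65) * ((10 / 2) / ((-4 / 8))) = 1454330 / 2233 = 651.29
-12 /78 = -2 /13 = -0.15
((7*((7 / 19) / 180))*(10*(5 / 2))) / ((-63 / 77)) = -2695 / 6156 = -0.44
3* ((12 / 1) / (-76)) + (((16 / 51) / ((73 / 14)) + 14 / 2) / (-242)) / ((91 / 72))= -18424977 / 37089767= -0.50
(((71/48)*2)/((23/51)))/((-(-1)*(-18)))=-1207/3312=-0.36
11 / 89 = 0.12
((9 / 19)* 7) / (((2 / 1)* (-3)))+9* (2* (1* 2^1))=1347 / 38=35.45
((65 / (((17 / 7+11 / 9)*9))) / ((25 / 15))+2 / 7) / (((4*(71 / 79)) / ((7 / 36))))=0.08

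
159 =159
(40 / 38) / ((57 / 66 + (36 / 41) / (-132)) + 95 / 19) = 18040 / 100377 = 0.18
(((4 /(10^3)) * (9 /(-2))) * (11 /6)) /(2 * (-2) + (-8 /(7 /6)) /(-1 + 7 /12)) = -231 /87200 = -0.00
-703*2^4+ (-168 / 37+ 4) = -416196 / 37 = -11248.54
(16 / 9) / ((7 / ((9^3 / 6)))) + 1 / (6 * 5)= 30.89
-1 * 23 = -23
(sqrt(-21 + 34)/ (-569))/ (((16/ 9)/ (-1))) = 9 * sqrt(13)/ 9104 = 0.00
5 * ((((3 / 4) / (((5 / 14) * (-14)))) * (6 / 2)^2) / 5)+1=-7 / 20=-0.35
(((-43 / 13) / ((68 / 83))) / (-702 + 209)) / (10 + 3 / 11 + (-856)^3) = -0.00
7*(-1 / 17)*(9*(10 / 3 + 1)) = -273 / 17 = -16.06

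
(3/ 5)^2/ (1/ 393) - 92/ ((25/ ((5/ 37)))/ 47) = 109249/ 925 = 118.11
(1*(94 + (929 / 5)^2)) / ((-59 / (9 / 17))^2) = 70096671 / 25150225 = 2.79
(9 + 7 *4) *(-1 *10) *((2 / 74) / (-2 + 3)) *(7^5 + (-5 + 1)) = -168030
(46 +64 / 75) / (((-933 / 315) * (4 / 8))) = -49196 / 1555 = -31.64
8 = 8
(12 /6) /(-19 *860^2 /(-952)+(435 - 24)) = 238 /1805459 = 0.00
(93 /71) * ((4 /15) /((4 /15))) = 93 /71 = 1.31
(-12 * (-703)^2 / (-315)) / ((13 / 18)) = 11861016 / 455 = 26068.17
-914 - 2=-916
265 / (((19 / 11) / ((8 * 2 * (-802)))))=-37405280 / 19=-1968698.95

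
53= 53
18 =18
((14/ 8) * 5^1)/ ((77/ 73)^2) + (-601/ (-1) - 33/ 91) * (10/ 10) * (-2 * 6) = -317107279/ 44044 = -7199.78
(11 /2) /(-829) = -11 /1658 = -0.01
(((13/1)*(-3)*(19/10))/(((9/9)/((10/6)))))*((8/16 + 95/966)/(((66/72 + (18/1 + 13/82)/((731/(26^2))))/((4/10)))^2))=-6155573146857888/163274080621255625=-0.04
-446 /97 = -4.60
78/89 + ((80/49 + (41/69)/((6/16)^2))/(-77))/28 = 1275329822/1459709559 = 0.87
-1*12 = -12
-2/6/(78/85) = -85/234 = -0.36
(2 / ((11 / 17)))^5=45435424 / 161051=282.12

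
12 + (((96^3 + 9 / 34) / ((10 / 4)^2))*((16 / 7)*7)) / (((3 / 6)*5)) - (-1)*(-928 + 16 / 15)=5769725636 / 6375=905055.00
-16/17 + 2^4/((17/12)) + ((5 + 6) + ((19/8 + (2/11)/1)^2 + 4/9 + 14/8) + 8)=45123977/1184832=38.08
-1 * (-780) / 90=26 / 3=8.67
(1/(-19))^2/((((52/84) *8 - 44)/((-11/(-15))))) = -77/1480100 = -0.00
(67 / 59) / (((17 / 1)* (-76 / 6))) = -201 / 38114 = -0.01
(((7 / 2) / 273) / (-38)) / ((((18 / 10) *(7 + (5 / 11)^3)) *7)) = -6655 / 1763123544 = -0.00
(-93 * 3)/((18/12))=-186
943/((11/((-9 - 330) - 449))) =-743084/11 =-67553.09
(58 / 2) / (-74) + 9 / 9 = 45 / 74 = 0.61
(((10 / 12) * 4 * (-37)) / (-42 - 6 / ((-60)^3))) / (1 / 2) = 8880000 / 1511999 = 5.87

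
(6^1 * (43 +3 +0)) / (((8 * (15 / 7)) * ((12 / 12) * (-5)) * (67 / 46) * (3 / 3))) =-3703 / 1675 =-2.21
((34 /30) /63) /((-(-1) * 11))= 17 /10395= 0.00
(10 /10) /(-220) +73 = 16059 /220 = 73.00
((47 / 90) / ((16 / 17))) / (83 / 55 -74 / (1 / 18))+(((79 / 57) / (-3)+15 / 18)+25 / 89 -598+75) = -18615331584071 / 35637784416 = -522.35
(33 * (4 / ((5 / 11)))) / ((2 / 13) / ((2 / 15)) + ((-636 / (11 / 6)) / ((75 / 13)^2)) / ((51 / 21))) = -441226500 / 4767571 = -92.55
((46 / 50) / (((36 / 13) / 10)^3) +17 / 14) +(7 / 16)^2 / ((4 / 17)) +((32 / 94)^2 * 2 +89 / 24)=568958527247 / 11543067648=49.29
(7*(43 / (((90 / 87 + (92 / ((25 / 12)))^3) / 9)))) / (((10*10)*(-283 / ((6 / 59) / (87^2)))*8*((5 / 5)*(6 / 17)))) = -3198125 / 604639977520917696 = -0.00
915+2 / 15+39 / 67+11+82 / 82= 932354 / 1005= 927.72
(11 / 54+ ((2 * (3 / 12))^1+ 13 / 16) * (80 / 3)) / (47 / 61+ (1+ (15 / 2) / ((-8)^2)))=7421504 / 397953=18.65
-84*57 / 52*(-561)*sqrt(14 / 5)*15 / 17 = 118503*sqrt(70) / 13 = 76266.71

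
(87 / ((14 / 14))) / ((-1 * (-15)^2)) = -29 / 75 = -0.39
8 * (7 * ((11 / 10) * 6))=1848 / 5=369.60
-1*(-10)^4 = -10000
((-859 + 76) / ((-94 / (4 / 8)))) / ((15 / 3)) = 783 / 940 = 0.83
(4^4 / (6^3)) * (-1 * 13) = -416 / 27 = -15.41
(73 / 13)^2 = 5329 / 169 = 31.53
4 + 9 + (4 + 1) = 18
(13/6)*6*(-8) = -104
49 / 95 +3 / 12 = 291 / 380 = 0.77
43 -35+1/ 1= 9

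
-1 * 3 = -3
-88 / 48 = -11 / 6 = -1.83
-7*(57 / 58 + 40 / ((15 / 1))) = -25.55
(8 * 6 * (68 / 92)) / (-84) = -68 / 161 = -0.42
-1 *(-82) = 82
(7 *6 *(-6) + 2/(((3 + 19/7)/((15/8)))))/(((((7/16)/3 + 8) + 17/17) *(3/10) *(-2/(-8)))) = -160860/439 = -366.42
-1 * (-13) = 13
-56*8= -448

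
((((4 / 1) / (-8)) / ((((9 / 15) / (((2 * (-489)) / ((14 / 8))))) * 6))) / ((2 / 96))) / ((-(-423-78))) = 26080 / 3507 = 7.44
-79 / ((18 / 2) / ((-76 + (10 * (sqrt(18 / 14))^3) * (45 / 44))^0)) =-79 / 9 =-8.78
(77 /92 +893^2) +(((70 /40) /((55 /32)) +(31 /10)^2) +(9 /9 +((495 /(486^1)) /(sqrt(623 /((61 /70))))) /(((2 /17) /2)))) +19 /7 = 187 * sqrt(54290) /67284 +35307726544 /44275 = 797464.83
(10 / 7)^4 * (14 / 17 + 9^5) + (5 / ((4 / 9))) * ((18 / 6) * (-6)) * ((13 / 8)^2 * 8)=157821800435 / 653072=241660.64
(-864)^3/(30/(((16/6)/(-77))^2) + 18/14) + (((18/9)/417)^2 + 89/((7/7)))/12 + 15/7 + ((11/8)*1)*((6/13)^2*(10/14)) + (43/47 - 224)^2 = 11636033276196249388163/484985605574230956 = 23992.53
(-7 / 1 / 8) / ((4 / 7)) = -49 / 32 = -1.53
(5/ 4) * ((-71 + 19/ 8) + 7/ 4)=-2675/ 32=-83.59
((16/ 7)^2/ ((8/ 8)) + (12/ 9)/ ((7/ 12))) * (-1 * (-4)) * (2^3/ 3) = 11776/ 147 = 80.11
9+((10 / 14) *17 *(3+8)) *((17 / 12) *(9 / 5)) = 9789 / 28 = 349.61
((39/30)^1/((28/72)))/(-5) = -117/175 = -0.67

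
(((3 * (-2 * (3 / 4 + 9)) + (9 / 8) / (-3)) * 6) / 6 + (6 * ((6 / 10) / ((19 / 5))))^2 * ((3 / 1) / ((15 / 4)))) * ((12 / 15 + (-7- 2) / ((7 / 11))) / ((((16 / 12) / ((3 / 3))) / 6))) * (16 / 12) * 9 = 10588874283 / 252700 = 41902.95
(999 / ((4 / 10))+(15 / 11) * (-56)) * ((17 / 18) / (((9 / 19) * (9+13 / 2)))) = 5734865 / 18414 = 311.44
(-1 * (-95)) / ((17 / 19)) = 1805 / 17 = 106.18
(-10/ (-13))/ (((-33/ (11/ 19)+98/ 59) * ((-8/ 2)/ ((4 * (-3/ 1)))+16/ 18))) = -1062/ 93379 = -0.01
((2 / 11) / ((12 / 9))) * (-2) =-3 / 11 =-0.27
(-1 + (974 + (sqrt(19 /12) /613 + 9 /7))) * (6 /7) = 835.10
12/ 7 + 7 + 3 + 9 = 145/ 7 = 20.71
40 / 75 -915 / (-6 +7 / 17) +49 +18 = 65912 / 285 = 231.27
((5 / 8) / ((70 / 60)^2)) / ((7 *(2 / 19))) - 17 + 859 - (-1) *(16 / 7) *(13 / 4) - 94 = 1037303 / 1372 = 756.05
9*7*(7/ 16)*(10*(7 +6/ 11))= 183015/ 88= 2079.72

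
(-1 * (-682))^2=465124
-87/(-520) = 87/520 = 0.17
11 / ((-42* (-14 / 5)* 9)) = 55 / 5292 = 0.01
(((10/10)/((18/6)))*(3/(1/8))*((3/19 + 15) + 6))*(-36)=-115776/19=-6093.47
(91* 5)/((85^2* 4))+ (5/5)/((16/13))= 19149/23120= 0.83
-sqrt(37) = -6.08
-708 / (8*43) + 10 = 7.94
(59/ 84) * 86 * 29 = 73573/ 42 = 1751.74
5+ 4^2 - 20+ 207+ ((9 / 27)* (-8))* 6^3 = -368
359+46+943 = 1348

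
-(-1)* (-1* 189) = -189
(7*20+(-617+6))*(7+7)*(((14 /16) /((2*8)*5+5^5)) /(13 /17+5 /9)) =-3531087 /2589640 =-1.36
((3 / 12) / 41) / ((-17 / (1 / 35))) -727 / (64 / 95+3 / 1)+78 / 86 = -288464449727 / 1464383060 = -196.99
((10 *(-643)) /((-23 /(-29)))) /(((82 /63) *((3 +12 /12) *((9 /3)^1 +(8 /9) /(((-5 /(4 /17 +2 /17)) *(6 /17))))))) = -551.77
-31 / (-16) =31 / 16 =1.94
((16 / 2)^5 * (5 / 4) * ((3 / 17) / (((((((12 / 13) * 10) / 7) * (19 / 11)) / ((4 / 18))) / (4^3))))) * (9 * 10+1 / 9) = 106405691392 / 26163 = 4067029.45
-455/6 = -75.83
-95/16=-5.94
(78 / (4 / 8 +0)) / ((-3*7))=-52 / 7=-7.43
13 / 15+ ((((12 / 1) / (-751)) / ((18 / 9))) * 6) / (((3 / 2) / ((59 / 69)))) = 217469 / 259095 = 0.84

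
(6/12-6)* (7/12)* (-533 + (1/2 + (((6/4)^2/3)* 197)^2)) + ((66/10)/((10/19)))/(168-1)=-36515340697/534400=-68329.60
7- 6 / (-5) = 41 / 5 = 8.20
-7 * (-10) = 70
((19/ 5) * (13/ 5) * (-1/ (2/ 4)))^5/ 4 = -7354865808056/ 9765625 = -753138.26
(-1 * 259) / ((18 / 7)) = -1813 / 18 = -100.72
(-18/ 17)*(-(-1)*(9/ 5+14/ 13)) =-198/ 65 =-3.05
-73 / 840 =-0.09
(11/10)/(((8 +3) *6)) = 1/60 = 0.02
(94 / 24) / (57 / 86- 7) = -2021 / 3270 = -0.62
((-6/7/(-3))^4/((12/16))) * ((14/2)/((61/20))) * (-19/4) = -6080/62769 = -0.10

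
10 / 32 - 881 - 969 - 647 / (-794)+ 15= -11648759 / 6352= -1833.87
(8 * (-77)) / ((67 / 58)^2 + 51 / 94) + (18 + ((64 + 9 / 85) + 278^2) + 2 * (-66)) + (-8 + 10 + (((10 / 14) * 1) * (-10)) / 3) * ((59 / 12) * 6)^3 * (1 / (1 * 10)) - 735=2276092042979 / 30270030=75192.92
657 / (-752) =-657 / 752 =-0.87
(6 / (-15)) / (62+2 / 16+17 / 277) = -4432 / 689025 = -0.01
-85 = -85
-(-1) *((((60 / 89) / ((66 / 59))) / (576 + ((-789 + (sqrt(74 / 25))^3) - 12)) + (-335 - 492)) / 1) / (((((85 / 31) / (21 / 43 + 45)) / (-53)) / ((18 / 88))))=7892465134500 *sqrt(74) / 6223794971517739 + 4628508484082589854469 / 31118974857588695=148735.90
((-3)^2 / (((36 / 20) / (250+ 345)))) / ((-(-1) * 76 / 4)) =2975 / 19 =156.58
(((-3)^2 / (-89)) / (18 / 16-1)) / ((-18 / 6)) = 24 / 89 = 0.27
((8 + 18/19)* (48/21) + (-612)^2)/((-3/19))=-2372241.52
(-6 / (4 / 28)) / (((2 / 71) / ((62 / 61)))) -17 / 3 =-278363 / 183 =-1521.11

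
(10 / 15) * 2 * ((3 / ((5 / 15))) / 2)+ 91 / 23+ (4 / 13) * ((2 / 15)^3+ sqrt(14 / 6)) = 10.43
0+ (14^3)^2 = 7529536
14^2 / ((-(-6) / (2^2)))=392 / 3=130.67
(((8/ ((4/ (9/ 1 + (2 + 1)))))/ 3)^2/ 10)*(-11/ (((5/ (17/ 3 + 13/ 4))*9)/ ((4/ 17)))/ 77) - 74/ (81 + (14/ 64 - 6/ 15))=-0.96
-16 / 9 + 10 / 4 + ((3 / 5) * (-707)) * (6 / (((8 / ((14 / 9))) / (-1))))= 22303 / 45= 495.62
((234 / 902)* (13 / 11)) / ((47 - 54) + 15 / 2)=0.61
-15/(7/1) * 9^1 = -135/7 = -19.29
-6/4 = -3/2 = -1.50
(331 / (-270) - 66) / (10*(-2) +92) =-18151 / 19440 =-0.93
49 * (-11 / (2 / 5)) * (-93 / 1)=250635 / 2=125317.50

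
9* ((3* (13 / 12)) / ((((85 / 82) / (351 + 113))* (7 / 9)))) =10016136 / 595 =16833.84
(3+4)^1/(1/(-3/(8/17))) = -357/8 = -44.62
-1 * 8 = -8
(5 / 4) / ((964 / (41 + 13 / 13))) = 105 / 1928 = 0.05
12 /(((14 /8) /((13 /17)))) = 5.24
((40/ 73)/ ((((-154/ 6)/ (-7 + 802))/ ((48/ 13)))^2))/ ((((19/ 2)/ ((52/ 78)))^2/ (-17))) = -15843299328000/ 26405732353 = -599.99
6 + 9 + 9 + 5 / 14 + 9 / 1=467 / 14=33.36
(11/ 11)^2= 1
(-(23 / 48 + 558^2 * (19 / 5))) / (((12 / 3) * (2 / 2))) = -283964083 / 960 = -295795.92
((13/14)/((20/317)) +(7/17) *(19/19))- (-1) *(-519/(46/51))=-61339829/109480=-560.28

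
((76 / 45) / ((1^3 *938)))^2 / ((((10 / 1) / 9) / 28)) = 2888 / 35350875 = 0.00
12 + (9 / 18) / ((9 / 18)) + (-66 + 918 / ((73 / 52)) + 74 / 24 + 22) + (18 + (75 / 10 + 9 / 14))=3998947 / 6132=652.14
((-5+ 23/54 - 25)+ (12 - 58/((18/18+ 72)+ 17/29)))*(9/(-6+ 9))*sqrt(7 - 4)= -1057997*sqrt(3)/19206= -95.41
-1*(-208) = 208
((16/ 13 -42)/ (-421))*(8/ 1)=4240/ 5473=0.77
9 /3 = 3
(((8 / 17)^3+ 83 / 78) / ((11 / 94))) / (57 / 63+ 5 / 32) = 9.41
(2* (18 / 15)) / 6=2 / 5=0.40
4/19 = 0.21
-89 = -89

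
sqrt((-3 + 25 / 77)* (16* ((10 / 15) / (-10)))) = 1.69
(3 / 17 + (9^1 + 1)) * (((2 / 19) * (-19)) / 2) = -173 / 17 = -10.18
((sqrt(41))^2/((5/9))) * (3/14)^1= 15.81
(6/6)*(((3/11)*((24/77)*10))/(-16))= -0.05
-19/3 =-6.33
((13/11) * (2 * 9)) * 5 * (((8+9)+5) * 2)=4680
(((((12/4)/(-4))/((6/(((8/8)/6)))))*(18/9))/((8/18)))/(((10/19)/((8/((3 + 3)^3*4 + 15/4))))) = -19/11570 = -0.00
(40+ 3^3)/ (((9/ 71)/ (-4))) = -19028/ 9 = -2114.22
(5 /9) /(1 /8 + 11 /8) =0.37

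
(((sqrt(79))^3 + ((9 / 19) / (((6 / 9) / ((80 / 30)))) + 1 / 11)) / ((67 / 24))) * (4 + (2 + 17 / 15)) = 71048 / 14003 + 67624 * sqrt(79) / 335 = 1799.27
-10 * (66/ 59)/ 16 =-165/ 236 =-0.70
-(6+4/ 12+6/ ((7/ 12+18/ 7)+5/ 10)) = -7345/ 921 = -7.98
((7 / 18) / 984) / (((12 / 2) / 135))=35 / 3936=0.01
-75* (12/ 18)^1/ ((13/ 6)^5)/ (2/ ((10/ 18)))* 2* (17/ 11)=-3672000/ 4084223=-0.90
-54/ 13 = -4.15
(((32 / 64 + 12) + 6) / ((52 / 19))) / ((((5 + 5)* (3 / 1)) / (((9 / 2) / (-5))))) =-2109 / 10400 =-0.20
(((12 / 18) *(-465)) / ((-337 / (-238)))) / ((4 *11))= -18445 / 3707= -4.98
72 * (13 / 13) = 72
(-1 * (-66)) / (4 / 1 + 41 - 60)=-22 / 5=-4.40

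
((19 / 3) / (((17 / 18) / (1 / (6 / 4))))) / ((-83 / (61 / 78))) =-2318 / 55029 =-0.04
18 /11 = 1.64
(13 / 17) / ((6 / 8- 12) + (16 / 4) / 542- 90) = -14092 / 1865699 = -0.01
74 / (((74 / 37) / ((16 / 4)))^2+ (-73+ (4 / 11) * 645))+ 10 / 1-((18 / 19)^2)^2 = 8954553022 / 927755199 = 9.65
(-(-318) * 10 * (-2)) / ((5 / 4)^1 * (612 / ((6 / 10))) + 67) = -3180 / 671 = -4.74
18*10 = 180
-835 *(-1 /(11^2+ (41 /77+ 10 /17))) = 1093015 /159856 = 6.84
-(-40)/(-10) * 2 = -8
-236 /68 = -59 /17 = -3.47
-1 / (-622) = 1 / 622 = 0.00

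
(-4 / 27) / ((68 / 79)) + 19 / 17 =434 / 459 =0.95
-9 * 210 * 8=-15120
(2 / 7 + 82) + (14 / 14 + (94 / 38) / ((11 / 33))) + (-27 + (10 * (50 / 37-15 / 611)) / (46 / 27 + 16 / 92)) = 124060016888 / 1752924173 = 70.77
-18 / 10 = -9 / 5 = -1.80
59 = 59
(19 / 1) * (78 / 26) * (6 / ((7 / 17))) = 830.57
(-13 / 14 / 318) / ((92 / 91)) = -169 / 58512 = -0.00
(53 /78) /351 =53 /27378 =0.00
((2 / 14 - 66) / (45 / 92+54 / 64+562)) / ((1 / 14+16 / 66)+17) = -22393536 / 3316489387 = -0.01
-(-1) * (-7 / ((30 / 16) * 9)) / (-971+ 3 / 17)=119 / 278505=0.00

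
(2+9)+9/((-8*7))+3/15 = 3091/280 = 11.04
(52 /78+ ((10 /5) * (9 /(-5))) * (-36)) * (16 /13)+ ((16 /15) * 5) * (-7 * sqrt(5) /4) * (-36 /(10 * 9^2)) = 161.26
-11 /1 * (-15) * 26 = 4290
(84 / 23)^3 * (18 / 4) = 2667168 / 12167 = 219.21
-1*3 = -3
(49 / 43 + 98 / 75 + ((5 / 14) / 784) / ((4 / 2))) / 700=173195453 / 49556640000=0.00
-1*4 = -4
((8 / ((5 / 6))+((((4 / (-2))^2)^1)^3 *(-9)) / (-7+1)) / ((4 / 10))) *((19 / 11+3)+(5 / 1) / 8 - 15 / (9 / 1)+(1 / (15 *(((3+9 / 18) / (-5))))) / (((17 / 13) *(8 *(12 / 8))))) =346789 / 357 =971.40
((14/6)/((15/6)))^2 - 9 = -1829/225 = -8.13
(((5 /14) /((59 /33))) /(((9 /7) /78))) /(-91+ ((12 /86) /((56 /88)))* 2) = -215215 /1608281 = -0.13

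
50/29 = 1.72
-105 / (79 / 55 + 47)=-1925 / 888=-2.17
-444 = -444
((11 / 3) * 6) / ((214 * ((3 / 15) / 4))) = 220 / 107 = 2.06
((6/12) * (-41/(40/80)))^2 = 1681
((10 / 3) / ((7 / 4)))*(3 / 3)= 40 / 21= 1.90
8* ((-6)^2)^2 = 10368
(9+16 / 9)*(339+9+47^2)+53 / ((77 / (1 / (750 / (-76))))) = 27558.71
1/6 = 0.17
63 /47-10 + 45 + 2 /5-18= 4404 /235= 18.74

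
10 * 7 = 70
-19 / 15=-1.27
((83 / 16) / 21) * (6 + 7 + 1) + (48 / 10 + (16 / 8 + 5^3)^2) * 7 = 13552807 / 120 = 112940.06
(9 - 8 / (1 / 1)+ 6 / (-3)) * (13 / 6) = -13 / 6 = -2.17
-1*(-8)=8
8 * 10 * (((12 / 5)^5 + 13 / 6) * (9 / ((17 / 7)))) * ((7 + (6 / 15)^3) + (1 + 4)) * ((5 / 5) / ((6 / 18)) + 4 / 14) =1276607328672 / 1328125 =961210.22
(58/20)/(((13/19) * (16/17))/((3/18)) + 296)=9367/968560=0.01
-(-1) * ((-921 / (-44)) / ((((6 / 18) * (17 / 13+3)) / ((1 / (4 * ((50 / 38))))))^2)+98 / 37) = 153935353237 / 51054080000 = 3.02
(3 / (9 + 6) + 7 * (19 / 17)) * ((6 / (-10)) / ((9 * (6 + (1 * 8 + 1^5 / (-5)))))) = -682 / 17595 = -0.04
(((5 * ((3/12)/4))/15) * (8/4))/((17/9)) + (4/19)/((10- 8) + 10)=307/7752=0.04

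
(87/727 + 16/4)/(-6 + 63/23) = -13777/10905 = -1.26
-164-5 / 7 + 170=37 / 7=5.29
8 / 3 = 2.67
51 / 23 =2.22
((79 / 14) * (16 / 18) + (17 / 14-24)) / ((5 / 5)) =-2239 / 126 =-17.77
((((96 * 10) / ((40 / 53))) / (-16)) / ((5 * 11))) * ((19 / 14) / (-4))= 3021 / 6160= 0.49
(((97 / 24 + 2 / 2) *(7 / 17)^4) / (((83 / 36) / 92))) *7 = 280643286 / 6932243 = 40.48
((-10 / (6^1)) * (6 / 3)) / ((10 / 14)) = -14 / 3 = -4.67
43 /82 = 0.52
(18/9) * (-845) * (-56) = 94640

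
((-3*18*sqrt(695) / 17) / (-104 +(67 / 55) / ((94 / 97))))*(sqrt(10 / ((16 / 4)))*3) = 2093850*sqrt(278) / 9030077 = 3.87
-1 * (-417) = 417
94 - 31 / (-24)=2287 / 24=95.29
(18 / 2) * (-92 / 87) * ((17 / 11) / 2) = -2346 / 319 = -7.35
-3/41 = -0.07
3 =3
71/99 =0.72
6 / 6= 1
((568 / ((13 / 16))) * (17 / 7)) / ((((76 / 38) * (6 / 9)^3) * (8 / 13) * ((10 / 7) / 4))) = 65178 / 5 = 13035.60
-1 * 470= -470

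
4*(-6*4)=-96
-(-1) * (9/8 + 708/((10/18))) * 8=51021/5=10204.20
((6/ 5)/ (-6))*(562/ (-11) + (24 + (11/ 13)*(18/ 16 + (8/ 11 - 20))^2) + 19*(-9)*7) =8652471/ 45760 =189.08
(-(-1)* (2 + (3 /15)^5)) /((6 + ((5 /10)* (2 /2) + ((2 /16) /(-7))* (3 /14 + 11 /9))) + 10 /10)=44107056 /164809375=0.27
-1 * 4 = -4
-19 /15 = -1.27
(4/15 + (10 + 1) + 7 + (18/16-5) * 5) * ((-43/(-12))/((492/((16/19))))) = -0.01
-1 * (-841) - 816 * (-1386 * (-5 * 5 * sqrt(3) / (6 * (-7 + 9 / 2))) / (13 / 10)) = 2512261.38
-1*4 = -4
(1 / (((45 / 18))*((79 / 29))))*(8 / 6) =232 / 1185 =0.20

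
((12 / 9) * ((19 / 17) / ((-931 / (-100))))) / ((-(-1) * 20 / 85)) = 100 / 147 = 0.68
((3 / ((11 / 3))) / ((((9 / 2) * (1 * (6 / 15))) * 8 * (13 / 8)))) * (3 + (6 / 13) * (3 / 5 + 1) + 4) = 503 / 1859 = 0.27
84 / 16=21 / 4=5.25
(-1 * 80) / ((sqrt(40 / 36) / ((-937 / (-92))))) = -5622 * sqrt(10) / 23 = -772.97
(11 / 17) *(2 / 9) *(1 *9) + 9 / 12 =139 / 68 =2.04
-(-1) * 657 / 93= 219 / 31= 7.06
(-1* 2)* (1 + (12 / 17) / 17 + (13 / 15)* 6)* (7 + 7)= -252532 / 1445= -174.76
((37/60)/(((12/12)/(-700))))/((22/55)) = -6475/6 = -1079.17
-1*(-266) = 266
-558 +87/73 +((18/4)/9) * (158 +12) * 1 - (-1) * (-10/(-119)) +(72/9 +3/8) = -32200915/69496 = -463.35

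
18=18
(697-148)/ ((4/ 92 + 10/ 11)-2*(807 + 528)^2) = -138897/ 901805609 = -0.00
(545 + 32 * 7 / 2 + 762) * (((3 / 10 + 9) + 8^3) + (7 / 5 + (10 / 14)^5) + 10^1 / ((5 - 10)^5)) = 15587874846093 / 21008750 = 741970.60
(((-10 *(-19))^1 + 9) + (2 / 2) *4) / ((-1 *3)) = -203 / 3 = -67.67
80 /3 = 26.67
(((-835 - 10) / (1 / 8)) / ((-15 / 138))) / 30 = 31096 / 15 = 2073.07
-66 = -66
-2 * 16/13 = -32/13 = -2.46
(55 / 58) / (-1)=-55 / 58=-0.95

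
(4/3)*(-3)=-4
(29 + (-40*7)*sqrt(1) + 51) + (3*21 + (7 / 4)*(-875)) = -6673 / 4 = -1668.25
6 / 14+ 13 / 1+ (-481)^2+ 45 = 1619936 / 7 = 231419.43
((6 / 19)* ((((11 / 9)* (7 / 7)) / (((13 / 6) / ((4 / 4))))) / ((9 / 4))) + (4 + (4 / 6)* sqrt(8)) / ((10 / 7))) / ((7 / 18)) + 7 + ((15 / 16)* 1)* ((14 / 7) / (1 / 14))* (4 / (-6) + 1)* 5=12* sqrt(2) / 5 + 2010951 / 34580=61.55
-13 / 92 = -0.14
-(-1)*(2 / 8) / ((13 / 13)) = 1 / 4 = 0.25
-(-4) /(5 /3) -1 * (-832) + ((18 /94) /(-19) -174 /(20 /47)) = 759925 /1786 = 425.49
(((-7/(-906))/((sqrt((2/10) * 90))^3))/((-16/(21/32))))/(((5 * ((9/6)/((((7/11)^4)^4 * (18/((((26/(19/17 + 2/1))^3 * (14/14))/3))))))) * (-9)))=242433331216113915773 * sqrt(2)/82824808993553546696739340984320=0.00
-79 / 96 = -0.82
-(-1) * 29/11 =29/11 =2.64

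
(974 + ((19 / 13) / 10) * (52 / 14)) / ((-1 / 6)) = -204654 / 35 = -5847.26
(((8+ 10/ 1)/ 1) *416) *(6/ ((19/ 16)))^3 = 6624903168/ 6859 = 965870.12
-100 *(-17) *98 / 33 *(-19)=-3165400 / 33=-95921.21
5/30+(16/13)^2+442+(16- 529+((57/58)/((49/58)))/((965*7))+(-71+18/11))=-512002620917/3691918230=-138.68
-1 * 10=-10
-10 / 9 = -1.11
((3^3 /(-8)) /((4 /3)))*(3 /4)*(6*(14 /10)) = -5103 /320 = -15.95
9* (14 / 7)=18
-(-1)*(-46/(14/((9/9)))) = -23/7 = -3.29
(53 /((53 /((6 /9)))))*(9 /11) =6 /11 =0.55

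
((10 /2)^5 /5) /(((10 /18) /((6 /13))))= 6750 /13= 519.23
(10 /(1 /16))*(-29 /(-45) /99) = 928 /891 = 1.04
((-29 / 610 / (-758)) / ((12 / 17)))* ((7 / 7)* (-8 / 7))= -493 / 4854990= -0.00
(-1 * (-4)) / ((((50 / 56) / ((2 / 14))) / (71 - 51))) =12.80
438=438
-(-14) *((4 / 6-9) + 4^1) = -182 / 3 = -60.67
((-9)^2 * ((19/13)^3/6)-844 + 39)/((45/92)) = -154190942/98865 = -1559.61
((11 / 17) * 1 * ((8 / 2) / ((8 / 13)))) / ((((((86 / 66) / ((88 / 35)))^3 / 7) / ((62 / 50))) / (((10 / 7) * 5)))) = 108564432717312 / 57950664625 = 1873.39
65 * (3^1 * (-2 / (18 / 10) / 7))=-650 / 21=-30.95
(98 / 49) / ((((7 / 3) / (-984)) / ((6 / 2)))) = -17712 / 7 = -2530.29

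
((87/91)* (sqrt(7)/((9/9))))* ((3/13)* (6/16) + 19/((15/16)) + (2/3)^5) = 75065659* sqrt(7)/3832920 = 51.82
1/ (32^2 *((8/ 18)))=9/ 4096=0.00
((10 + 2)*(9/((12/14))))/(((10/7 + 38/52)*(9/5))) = 12740/393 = 32.42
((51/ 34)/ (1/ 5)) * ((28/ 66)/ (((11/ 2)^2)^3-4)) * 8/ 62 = 1792/ 120803001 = 0.00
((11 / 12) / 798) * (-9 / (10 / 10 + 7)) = -0.00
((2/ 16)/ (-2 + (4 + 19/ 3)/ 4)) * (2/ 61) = 3/ 427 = 0.01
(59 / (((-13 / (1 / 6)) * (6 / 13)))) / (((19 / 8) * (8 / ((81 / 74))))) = -531 / 5624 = -0.09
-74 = -74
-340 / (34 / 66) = -660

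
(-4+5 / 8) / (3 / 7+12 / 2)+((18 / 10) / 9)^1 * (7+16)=163 / 40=4.08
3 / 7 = 0.43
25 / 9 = 2.78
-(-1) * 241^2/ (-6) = -58081/ 6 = -9680.17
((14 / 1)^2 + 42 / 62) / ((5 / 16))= 97552 / 155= 629.37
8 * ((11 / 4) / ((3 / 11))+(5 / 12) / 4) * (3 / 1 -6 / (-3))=815 / 2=407.50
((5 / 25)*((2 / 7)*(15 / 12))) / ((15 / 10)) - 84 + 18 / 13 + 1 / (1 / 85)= 2.43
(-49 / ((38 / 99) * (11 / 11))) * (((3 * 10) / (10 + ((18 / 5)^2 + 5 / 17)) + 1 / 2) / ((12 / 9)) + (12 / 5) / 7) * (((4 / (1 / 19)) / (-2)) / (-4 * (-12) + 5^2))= 112.00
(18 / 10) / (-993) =-3 / 1655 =-0.00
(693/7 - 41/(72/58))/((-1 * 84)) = -0.79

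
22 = 22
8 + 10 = 18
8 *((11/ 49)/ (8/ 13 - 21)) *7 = -1144/ 1855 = -0.62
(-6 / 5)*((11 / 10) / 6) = -0.22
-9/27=-1/3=-0.33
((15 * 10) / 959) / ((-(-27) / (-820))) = -41000 / 8631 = -4.75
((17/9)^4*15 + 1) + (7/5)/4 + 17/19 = 160555411/831060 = 193.19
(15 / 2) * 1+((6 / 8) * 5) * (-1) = 15 / 4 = 3.75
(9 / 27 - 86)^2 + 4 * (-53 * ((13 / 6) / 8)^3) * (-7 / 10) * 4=7350.57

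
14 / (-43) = -14 / 43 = -0.33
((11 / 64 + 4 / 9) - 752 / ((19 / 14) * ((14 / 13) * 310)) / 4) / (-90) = -341603 / 152668800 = -0.00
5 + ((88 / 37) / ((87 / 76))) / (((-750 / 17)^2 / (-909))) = 202680367 / 50296875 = 4.03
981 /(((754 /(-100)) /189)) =-9270450 /377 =-24590.05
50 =50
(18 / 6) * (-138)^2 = 57132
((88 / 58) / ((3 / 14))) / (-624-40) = -77 / 7221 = -0.01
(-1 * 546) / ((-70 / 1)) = 39 / 5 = 7.80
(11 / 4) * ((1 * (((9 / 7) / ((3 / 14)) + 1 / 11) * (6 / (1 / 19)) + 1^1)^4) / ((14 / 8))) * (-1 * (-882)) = 431309663675654526 / 1331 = 324049334091400.85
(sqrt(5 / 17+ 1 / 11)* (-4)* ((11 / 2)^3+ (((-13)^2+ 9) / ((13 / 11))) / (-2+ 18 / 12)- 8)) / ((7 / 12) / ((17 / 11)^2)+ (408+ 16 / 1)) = 9092484* sqrt(374) / 210392897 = 0.84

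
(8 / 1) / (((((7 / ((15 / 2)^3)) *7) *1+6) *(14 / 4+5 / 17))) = 0.34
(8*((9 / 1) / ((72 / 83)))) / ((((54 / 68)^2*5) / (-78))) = -2494648 / 1215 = -2053.21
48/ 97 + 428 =41564/ 97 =428.49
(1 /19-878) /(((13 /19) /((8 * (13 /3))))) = -133448 /3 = -44482.67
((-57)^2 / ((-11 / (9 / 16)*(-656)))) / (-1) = -29241 / 115456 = -0.25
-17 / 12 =-1.42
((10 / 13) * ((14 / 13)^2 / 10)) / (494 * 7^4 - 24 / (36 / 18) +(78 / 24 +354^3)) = 0.00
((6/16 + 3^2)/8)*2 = 2.34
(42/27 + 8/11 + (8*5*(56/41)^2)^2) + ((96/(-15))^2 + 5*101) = 6116.72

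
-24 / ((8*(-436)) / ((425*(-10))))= -6375 / 218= -29.24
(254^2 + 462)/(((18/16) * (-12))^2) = 259912/729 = 356.53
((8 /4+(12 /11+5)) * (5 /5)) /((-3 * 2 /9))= -267 /22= -12.14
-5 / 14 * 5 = -25 / 14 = -1.79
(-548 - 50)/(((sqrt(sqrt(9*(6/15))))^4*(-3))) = 1495/27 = 55.37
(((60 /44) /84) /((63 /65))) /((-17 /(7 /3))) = -325 /141372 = -0.00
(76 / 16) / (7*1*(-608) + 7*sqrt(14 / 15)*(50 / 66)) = -4717548 / 4226916883-3135*sqrt(210) / 33815335064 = -0.00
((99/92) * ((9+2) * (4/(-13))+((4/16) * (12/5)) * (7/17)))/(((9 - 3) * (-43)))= 114411/8742760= 0.01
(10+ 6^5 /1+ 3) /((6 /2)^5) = 7789 /243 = 32.05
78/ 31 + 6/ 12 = 187/ 62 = 3.02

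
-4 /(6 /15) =-10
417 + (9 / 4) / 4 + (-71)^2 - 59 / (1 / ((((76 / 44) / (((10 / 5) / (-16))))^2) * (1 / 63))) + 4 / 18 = 214662293 / 40656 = 5279.97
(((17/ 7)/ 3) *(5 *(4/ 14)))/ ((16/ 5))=425/ 1176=0.36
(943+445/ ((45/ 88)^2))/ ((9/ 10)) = 2142262/ 729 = 2938.63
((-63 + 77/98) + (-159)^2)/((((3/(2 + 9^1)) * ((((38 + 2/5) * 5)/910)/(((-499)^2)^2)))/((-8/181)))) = -1201017567943512.13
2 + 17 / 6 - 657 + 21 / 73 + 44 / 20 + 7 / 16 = -11374711 / 17520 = -649.24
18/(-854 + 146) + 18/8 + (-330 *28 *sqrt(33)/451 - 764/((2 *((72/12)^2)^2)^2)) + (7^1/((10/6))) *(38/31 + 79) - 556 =-3330484179527/15360088320 - 840 *sqrt(33)/41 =-334.52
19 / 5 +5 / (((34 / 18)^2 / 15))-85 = -86959 / 1445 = -60.18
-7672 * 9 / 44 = -17262 / 11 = -1569.27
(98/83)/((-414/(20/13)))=-0.00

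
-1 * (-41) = 41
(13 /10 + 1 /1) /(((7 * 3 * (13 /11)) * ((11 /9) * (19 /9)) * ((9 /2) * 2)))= 69 /17290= 0.00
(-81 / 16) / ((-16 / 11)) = 891 / 256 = 3.48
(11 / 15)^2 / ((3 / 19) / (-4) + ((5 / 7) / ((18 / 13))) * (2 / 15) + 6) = 193116 / 2165125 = 0.09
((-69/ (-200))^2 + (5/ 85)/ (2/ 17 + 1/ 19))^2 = 41767505641/ 193600000000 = 0.22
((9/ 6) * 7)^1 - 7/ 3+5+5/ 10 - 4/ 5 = 193/ 15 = 12.87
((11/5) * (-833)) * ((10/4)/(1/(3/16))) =-27489/32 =-859.03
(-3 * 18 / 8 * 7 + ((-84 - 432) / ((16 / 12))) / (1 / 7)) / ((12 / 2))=-3675 / 8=-459.38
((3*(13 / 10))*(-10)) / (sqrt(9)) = -13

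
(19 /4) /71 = 0.07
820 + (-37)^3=-49833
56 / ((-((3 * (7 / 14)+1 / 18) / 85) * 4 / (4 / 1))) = -3060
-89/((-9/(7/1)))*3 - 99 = 326/3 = 108.67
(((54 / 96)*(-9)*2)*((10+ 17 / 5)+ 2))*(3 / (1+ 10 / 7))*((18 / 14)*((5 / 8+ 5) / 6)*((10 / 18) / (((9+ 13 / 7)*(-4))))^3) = 0.00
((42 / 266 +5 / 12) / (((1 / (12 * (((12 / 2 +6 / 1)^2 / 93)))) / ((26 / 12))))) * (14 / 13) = 14672 / 589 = 24.91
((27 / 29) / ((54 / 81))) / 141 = 27 / 2726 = 0.01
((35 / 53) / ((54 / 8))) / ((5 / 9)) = 0.18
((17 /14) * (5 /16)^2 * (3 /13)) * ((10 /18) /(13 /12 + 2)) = 2125 /430976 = 0.00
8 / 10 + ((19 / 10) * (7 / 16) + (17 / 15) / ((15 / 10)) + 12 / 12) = 4877 / 1440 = 3.39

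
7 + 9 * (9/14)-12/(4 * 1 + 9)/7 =329/26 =12.65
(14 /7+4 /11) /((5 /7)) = 182 /55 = 3.31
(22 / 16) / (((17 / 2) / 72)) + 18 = 504 / 17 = 29.65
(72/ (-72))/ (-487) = 1/ 487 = 0.00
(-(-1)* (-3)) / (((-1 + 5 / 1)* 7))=-0.11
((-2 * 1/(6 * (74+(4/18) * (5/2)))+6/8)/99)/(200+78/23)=0.00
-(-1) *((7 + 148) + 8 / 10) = 779 / 5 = 155.80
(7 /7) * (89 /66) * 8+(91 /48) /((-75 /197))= 230003 /39600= 5.81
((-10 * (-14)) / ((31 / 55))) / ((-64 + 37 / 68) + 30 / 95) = -9948400 / 2528887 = -3.93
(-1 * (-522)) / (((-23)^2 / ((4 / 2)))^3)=4176 / 148035889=0.00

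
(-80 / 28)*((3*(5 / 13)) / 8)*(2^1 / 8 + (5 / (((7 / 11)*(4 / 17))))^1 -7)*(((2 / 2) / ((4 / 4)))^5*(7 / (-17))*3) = 83925 / 6188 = 13.56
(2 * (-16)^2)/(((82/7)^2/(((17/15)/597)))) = 106624/15053355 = 0.01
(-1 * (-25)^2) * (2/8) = -156.25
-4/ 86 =-2/ 43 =-0.05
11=11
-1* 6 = -6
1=1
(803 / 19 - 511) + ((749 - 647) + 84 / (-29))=-203668 / 551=-369.63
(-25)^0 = 1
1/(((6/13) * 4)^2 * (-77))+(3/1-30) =-1197673/44352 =-27.00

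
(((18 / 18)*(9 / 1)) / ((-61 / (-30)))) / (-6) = -45 / 61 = -0.74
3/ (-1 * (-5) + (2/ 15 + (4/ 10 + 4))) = 45/ 143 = 0.31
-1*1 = -1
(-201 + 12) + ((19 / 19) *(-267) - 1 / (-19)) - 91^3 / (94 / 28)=-200857047 / 893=-224923.90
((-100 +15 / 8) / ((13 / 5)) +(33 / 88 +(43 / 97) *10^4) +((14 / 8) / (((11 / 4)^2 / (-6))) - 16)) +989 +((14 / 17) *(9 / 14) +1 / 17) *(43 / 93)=5179227725209 / 964922244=5367.51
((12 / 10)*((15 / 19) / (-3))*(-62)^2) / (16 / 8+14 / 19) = -5766 / 13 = -443.54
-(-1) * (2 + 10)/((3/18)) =72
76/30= 38/15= 2.53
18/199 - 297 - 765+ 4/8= -422441/398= -1061.41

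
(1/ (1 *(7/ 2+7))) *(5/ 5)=2/ 21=0.10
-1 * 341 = -341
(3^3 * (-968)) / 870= -4356 / 145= -30.04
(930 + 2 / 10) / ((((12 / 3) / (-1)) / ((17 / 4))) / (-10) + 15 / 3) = 79067 / 433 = 182.60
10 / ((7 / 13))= 130 / 7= 18.57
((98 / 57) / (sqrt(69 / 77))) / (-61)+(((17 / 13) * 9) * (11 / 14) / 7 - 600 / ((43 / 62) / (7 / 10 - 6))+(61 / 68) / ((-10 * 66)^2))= 3721175338644451 / 811343332800 - 98 * sqrt(5313) / 239913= 4586.41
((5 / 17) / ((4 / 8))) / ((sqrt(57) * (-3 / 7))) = -70 * sqrt(57) / 2907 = -0.18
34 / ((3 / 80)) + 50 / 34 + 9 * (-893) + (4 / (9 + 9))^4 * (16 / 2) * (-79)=-795303868 / 111537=-7130.40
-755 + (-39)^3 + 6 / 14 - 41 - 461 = -424029 / 7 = -60575.57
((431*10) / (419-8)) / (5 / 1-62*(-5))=0.03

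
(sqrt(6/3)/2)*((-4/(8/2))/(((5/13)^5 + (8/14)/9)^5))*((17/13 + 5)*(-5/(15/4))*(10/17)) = 294486774981482141164578098603903439240*sqrt(2)/228896712453067759482670731435119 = 1819454.66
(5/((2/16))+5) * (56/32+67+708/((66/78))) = 1792845/44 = 40746.48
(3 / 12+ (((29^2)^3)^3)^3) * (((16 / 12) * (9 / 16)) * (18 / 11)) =1006736100026253227962228926784553353732911434784837721069594483543179771383934375 / 88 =11440182954843786681388960000000000000000000000000000000000000000000000000000000.00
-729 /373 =-1.95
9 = 9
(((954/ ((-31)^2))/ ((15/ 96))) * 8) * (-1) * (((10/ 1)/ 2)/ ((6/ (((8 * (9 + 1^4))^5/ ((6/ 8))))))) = -177838489600000/ 961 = -185055660353.80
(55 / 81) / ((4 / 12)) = 55 / 27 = 2.04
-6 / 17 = -0.35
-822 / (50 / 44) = -18084 / 25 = -723.36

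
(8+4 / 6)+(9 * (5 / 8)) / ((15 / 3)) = 235 / 24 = 9.79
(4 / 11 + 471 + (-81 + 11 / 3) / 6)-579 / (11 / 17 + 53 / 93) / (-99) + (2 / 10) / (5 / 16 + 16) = 12795694699 / 27619020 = 463.29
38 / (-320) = -0.12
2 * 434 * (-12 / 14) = -744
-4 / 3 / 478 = -2 / 717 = -0.00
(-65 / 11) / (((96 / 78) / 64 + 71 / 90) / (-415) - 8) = 63121500 / 85477601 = 0.74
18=18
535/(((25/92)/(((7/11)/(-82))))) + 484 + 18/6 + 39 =510.72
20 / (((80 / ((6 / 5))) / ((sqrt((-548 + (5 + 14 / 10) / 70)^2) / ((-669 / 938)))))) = -6424228 / 27875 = -230.47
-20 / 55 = -4 / 11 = -0.36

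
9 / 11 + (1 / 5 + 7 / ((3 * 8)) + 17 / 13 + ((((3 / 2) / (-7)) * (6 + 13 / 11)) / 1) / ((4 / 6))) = 37129 / 120120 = 0.31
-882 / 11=-80.18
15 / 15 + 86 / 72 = 79 / 36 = 2.19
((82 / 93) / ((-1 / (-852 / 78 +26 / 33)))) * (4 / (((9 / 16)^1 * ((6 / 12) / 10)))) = 456366080 / 359073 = 1270.96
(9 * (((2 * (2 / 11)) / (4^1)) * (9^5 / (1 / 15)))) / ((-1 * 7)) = -7971615 / 77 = -103527.47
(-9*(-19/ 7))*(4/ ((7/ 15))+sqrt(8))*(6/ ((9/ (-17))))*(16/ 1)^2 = -29767680/ 49 - 992256*sqrt(2)/ 7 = -807969.66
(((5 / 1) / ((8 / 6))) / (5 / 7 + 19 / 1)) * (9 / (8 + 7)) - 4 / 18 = -179 / 1656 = -0.11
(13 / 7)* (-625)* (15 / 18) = -40625 / 42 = -967.26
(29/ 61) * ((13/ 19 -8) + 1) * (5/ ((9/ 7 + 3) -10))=3045/ 1159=2.63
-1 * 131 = -131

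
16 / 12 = 4 / 3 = 1.33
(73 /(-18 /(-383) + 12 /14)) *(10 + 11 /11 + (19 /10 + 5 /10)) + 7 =13197611 /12120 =1088.91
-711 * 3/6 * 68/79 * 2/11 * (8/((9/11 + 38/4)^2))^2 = -834121728/2655237841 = -0.31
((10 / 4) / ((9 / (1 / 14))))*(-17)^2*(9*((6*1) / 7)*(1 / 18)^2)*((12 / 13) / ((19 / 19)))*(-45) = -7225 / 1274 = -5.67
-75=-75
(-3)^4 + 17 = 98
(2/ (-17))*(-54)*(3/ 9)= 2.12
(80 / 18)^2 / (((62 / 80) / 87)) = 1856000 / 837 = 2217.44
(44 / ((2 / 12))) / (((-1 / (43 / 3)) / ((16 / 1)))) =-60544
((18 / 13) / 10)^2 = 81 / 4225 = 0.02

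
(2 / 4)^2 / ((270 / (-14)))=-7 / 540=-0.01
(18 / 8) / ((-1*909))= -1 / 404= -0.00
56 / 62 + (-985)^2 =30077003 / 31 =970225.90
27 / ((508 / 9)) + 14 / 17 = 11243 / 8636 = 1.30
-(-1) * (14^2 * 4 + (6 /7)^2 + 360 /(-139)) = 5327188 /6811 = 782.14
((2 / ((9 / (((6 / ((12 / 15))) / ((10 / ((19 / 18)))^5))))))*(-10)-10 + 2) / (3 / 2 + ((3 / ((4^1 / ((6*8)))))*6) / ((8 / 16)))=-90701740099 / 4914766368000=-0.02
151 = 151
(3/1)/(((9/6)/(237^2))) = 112338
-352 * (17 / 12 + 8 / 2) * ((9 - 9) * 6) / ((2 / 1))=0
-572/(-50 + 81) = -572/31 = -18.45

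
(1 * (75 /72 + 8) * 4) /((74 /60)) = 29.32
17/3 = 5.67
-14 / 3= -4.67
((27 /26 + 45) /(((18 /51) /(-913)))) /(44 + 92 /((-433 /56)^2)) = -1161096690831 /443977456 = -2615.22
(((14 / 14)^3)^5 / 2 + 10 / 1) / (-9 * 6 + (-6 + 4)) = -3 / 16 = -0.19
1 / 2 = 0.50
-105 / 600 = -7 / 40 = -0.18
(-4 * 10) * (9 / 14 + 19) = -5500 / 7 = -785.71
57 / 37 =1.54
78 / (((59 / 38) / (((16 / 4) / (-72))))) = -494 / 177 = -2.79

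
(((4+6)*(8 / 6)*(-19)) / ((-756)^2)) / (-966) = 95 / 207038916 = 0.00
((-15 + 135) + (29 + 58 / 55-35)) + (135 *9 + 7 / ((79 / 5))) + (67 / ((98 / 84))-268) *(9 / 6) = 30860289 / 30415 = 1014.64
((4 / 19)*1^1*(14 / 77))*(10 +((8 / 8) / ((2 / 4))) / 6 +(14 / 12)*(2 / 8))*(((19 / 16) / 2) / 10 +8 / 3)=44489 / 40128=1.11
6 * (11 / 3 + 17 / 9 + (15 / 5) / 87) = 2918 / 87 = 33.54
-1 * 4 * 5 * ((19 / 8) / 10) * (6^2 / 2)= -171 / 2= -85.50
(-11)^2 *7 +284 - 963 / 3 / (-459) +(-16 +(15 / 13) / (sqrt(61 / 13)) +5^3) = 1241.23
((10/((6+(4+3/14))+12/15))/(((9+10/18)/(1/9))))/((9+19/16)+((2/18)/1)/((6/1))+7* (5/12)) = 50400/62648119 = 0.00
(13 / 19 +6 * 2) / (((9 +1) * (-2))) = -241 / 380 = -0.63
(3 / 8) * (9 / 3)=9 / 8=1.12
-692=-692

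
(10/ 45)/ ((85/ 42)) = 28/ 255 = 0.11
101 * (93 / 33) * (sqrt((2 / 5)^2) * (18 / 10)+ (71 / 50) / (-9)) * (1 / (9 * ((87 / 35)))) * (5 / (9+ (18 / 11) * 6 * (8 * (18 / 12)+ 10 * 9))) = 0.04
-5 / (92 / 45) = -225 / 92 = -2.45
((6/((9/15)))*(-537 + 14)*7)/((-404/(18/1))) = 164745/101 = 1631.14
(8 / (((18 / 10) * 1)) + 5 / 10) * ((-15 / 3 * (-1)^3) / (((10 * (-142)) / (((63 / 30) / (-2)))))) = 623 / 34080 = 0.02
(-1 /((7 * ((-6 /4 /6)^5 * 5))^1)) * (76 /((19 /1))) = 4096 /35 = 117.03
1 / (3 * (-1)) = -1 / 3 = -0.33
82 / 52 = 41 / 26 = 1.58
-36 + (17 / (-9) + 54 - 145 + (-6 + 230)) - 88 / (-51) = 96.84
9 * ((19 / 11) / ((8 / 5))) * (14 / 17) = 5985 / 748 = 8.00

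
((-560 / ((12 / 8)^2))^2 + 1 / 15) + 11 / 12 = 61946.66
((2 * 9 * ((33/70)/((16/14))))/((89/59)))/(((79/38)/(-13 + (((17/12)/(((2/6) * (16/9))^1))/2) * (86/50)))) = -11659786677/449984000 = -25.91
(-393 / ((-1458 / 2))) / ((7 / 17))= 2227 / 1701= 1.31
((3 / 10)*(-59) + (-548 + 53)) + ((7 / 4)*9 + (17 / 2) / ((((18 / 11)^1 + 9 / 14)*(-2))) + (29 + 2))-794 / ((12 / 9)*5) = -4120141 / 7020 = -586.91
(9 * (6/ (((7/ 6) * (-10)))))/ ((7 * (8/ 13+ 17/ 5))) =-234/ 1421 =-0.16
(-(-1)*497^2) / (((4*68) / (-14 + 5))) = -2223081 / 272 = -8173.09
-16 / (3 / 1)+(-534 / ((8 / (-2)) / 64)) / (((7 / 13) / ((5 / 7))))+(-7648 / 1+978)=684806 / 147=4658.54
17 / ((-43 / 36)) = -612 / 43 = -14.23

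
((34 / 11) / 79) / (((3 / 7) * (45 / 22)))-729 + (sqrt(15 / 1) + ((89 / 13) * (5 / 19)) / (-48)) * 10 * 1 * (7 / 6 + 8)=-30869083543 / 42148080 + 275 * sqrt(15) / 3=-377.37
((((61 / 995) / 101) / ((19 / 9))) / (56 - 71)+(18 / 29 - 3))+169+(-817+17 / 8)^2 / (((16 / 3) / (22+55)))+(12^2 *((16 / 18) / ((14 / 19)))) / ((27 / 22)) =513707331526402569823 / 53583097881600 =9587115.19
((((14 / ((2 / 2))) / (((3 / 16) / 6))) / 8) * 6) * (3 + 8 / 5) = 7728 / 5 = 1545.60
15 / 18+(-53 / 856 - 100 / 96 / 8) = 4391 / 6848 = 0.64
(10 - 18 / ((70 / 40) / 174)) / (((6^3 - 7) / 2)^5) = -398656 / 2791447540343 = -0.00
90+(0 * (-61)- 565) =-475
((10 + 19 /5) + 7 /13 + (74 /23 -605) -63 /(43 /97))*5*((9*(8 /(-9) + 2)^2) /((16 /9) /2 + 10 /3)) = -2344989600 /244283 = -9599.48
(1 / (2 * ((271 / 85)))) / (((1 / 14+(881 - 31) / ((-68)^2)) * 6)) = 0.10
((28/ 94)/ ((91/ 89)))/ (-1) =-178/ 611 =-0.29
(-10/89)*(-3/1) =0.34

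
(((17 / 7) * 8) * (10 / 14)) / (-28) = -170 / 343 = -0.50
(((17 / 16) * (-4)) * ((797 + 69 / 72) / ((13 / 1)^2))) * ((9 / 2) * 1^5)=-976701 / 10816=-90.30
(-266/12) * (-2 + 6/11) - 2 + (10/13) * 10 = 16274/429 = 37.93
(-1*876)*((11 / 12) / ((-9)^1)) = 89.22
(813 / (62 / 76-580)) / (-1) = 30894 / 22009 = 1.40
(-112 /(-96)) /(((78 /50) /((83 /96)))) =14525 /22464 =0.65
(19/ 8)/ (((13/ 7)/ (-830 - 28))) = -4389/ 4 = -1097.25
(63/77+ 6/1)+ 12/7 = 657/77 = 8.53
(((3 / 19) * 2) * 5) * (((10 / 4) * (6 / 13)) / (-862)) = -0.00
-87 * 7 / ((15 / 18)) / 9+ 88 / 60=-1196 / 15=-79.73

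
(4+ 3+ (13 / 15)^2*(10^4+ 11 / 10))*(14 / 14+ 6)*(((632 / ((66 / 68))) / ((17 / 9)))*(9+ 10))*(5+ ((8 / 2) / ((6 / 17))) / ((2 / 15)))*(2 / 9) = 6894674143.53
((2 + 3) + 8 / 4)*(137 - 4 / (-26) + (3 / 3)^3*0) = 12481 / 13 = 960.08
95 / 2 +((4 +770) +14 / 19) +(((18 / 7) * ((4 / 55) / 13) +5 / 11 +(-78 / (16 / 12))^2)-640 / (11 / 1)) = 1592565077 / 380380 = 4186.77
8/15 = 0.53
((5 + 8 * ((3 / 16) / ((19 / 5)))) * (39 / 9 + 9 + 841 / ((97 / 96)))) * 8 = 10620640 / 291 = 36497.04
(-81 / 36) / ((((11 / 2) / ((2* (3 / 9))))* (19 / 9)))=-27 / 209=-0.13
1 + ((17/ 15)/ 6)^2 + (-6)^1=-40211/ 8100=-4.96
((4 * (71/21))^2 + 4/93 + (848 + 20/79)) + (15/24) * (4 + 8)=2243588231/2160018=1038.69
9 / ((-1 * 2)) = -9 / 2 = -4.50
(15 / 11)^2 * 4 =900 / 121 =7.44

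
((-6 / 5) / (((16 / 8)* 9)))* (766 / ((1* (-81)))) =766 / 1215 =0.63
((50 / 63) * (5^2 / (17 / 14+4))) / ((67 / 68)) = 170000 / 44019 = 3.86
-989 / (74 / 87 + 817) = -86043 / 71153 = -1.21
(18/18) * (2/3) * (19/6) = 19/9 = 2.11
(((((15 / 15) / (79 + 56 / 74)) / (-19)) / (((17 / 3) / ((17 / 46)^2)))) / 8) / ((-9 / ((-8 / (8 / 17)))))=-10693 / 2847408096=-0.00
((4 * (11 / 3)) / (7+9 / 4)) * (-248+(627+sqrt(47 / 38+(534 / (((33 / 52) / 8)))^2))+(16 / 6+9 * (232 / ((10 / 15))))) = 1855216 / 333+8 * sqrt(7917605719082) / 2109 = 16244.80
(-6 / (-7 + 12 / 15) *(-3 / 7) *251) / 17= -22590 / 3689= -6.12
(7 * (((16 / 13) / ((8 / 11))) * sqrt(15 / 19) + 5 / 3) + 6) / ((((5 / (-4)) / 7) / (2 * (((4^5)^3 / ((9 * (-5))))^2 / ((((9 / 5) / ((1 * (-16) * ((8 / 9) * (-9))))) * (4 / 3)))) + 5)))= -109499872821539907407876 / 18225 - 318169441783342372468168 * sqrt(285) / 1500525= -9587849529088182128.55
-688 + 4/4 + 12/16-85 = -3085/4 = -771.25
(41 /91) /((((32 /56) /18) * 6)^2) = 2583 /208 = 12.42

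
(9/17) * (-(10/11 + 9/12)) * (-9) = 5913/748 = 7.91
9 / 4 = 2.25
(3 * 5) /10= 3 /2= 1.50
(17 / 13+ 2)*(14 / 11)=602 / 143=4.21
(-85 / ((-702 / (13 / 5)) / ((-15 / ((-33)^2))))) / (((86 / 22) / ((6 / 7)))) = -85 / 89397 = -0.00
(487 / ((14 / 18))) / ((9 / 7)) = 487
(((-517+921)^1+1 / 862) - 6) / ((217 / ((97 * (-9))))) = -1380213 / 862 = -1601.18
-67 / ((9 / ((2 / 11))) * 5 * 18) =-67 / 4455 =-0.02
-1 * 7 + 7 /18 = -119 /18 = -6.61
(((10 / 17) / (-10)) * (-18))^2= 324 / 289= 1.12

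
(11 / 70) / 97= 11 / 6790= 0.00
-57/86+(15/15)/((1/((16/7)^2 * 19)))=415511/4214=98.60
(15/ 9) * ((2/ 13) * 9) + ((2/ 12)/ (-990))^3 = 2.31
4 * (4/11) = 16/11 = 1.45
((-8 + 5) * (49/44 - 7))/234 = 259/3432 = 0.08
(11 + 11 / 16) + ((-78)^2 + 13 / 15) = 1463173 / 240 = 6096.55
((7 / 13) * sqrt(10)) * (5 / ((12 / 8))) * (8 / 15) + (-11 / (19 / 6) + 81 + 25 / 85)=112 * sqrt(10) / 117 + 25136 / 323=80.85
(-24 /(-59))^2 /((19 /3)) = 1728 /66139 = 0.03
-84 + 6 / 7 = -582 / 7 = -83.14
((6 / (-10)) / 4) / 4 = -3 / 80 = -0.04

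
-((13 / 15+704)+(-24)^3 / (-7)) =-281371 / 105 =-2679.72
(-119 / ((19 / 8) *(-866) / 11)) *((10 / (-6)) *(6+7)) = -340340 / 24681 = -13.79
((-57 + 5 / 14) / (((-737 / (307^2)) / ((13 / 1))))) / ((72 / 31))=30120001171 / 742896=40544.03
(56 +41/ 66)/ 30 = 3737/ 1980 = 1.89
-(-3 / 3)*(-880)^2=774400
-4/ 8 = -1/ 2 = -0.50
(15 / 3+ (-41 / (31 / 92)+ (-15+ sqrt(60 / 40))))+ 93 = -1199 / 31+ sqrt(6) / 2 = -37.45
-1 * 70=-70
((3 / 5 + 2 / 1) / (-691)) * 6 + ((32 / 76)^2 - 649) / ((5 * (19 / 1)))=-6.85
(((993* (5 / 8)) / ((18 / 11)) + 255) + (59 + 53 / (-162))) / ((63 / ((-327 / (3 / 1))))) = -97887995 / 81648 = -1198.90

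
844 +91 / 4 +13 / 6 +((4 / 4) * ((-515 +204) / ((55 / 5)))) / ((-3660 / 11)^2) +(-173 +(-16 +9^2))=760.92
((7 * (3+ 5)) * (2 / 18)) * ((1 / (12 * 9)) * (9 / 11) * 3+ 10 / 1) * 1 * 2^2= 2744 / 11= 249.45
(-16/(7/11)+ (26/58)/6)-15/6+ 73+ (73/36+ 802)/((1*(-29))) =129401/7308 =17.71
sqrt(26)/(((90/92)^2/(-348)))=-245456 * sqrt(26)/675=-1854.20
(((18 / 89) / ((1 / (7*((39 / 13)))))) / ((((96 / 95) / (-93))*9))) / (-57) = 0.76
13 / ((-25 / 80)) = -208 / 5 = -41.60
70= 70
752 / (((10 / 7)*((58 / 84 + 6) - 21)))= -110544 / 3005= -36.79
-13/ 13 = -1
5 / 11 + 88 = 973 / 11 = 88.45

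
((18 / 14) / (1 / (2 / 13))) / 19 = 18 / 1729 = 0.01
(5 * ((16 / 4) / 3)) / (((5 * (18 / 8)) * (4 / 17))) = 68 / 27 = 2.52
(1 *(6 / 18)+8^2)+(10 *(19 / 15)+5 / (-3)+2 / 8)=907 / 12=75.58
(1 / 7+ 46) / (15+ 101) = 323 / 812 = 0.40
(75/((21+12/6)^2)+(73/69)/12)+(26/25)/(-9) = 6051/52900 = 0.11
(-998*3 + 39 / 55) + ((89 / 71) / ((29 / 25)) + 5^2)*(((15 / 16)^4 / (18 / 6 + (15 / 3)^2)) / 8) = -1244007133799289 / 415610961920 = -2993.20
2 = 2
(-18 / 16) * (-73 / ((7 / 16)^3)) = 980.71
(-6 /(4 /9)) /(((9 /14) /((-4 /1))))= 84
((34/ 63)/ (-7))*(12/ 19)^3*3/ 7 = -19584/ 2352637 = -0.01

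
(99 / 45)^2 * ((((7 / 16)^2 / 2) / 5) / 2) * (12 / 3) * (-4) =-0.74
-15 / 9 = -5 / 3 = -1.67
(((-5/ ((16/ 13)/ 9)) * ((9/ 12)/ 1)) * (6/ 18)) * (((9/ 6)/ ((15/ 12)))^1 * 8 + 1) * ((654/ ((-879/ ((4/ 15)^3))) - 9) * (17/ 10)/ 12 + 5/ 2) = -99992806849/ 843840000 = -118.50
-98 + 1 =-97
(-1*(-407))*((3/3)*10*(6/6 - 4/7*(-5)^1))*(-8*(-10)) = 8791200/7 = 1255885.71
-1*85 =-85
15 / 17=0.88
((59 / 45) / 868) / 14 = 59 / 546840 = 0.00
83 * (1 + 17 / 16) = 2739 / 16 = 171.19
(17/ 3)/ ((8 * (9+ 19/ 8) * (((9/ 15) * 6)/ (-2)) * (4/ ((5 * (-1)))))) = 425/ 9828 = 0.04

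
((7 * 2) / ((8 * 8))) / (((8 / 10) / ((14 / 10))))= 49 / 128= 0.38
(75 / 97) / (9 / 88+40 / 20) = 1320 / 3589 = 0.37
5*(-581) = -2905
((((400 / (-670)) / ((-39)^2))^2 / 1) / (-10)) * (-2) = 320 / 10385036649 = 0.00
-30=-30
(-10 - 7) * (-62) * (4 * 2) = 8432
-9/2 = -4.50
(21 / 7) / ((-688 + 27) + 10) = -1 / 217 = -0.00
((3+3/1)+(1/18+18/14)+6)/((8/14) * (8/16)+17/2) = 41/27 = 1.52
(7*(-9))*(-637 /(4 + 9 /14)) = 43218 /5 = 8643.60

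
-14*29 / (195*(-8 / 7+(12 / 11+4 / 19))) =-10241 / 780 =-13.13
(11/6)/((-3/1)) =-11/18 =-0.61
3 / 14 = 0.21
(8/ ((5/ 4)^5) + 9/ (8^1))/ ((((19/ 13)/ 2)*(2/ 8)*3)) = 1217593/ 178125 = 6.84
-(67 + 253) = -320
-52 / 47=-1.11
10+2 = 12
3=3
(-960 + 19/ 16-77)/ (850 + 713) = -0.66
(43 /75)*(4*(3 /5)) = 172 /125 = 1.38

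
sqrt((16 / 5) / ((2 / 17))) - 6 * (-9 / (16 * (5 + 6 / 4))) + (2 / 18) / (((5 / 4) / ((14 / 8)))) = 5.89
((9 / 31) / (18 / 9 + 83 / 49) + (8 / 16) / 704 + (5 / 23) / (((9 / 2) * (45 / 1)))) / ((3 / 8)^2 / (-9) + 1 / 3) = 1183042733 / 4676106402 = 0.25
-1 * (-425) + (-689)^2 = 475146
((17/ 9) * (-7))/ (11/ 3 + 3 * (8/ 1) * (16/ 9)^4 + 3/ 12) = -115668/ 2131415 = -0.05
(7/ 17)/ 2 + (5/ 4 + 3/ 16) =447/ 272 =1.64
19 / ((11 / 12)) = 228 / 11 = 20.73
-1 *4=-4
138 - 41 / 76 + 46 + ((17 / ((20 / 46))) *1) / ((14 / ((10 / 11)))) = 1088469 / 5852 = 186.00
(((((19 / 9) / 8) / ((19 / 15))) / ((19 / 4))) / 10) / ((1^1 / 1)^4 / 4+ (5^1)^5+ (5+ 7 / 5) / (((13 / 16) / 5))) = 13 / 9379977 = 0.00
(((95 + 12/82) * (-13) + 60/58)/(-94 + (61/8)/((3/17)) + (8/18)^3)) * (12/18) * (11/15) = 20948436432/1757966225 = 11.92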